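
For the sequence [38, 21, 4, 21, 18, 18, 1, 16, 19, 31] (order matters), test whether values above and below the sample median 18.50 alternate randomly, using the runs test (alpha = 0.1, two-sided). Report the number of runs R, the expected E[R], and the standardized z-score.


Step 1: Compute median = 18.50; label A = above, B = below.
Labels in order: AABABBBBAA  (n_A = 5, n_B = 5)
Step 2: Count runs R = 5.
Step 3: Under H0 (random ordering), E[R] = 2*n_A*n_B/(n_A+n_B) + 1 = 2*5*5/10 + 1 = 6.0000.
        Var[R] = 2*n_A*n_B*(2*n_A*n_B - n_A - n_B) / ((n_A+n_B)^2 * (n_A+n_B-1)) = 2000/900 = 2.2222.
        SD[R] = 1.4907.
Step 4: Continuity-corrected z = (R + 0.5 - E[R]) / SD[R] = (5 + 0.5 - 6.0000) / 1.4907 = -0.3354.
Step 5: Two-sided p-value via normal approximation = 2*(1 - Phi(|z|)) = 0.737316.
Step 6: alpha = 0.1. fail to reject H0.

R = 5, z = -0.3354, p = 0.737316, fail to reject H0.


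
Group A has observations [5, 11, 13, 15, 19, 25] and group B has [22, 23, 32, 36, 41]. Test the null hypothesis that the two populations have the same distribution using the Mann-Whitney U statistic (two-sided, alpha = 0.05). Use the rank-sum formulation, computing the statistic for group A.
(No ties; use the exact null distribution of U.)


Step 1: Combine and sort all 11 observations; assign midranks.
sorted (value, group): (5,X), (11,X), (13,X), (15,X), (19,X), (22,Y), (23,Y), (25,X), (32,Y), (36,Y), (41,Y)
ranks: 5->1, 11->2, 13->3, 15->4, 19->5, 22->6, 23->7, 25->8, 32->9, 36->10, 41->11
Step 2: Rank sum for X: R1 = 1 + 2 + 3 + 4 + 5 + 8 = 23.
Step 3: U_X = R1 - n1(n1+1)/2 = 23 - 6*7/2 = 23 - 21 = 2.
       U_Y = n1*n2 - U_X = 30 - 2 = 28.
Step 4: No ties, so the exact null distribution of U (based on enumerating the C(11,6) = 462 equally likely rank assignments) gives the two-sided p-value.
Step 5: p-value = 0.017316; compare to alpha = 0.05. reject H0.

U_X = 2, p = 0.017316, reject H0 at alpha = 0.05.


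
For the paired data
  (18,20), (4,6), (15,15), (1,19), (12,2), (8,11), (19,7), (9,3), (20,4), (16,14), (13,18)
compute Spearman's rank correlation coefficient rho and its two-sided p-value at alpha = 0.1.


Step 1: Rank x and y separately (midranks; no ties here).
rank(x): 18->9, 4->2, 15->7, 1->1, 12->5, 8->3, 19->10, 9->4, 20->11, 16->8, 13->6
rank(y): 20->11, 6->4, 15->8, 19->10, 2->1, 11->6, 7->5, 3->2, 4->3, 14->7, 18->9
Step 2: d_i = R_x(i) - R_y(i); compute d_i^2.
  (9-11)^2=4, (2-4)^2=4, (7-8)^2=1, (1-10)^2=81, (5-1)^2=16, (3-6)^2=9, (10-5)^2=25, (4-2)^2=4, (11-3)^2=64, (8-7)^2=1, (6-9)^2=9
sum(d^2) = 218.
Step 3: rho = 1 - 6*218 / (11*(11^2 - 1)) = 1 - 1308/1320 = 0.009091.
Step 4: Under H0, t = rho * sqrt((n-2)/(1-rho^2)) = 0.0273 ~ t(9).
Step 5: Two-sided p-value from the t-distribution with 9 df = 0.978837.
Step 6: alpha = 0.1. fail to reject H0.

rho = 0.0091, p = 0.978837, fail to reject H0 at alpha = 0.1.


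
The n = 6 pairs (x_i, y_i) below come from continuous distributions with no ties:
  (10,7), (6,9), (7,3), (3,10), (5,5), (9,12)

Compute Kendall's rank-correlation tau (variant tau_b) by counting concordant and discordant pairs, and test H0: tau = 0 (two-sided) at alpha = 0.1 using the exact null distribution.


Step 1: Enumerate the 15 unordered pairs (i,j) with i<j and classify each by sign(x_j-x_i) * sign(y_j-y_i).
  (1,2):dx=-4,dy=+2->D; (1,3):dx=-3,dy=-4->C; (1,4):dx=-7,dy=+3->D; (1,5):dx=-5,dy=-2->C
  (1,6):dx=-1,dy=+5->D; (2,3):dx=+1,dy=-6->D; (2,4):dx=-3,dy=+1->D; (2,5):dx=-1,dy=-4->C
  (2,6):dx=+3,dy=+3->C; (3,4):dx=-4,dy=+7->D; (3,5):dx=-2,dy=+2->D; (3,6):dx=+2,dy=+9->C
  (4,5):dx=+2,dy=-5->D; (4,6):dx=+6,dy=+2->C; (5,6):dx=+4,dy=+7->C
Step 2: C = 7, D = 8, total pairs = 15.
Step 3: tau = (C - D)/(n(n-1)/2) = (7 - 8)/15 = -0.066667.
Step 4: Exact two-sided p-value (enumerate n! = 720 permutations of y under H0): p = 1.000000.
Step 5: alpha = 0.1. fail to reject H0.

tau_b = -0.0667 (C=7, D=8), p = 1.000000, fail to reject H0.


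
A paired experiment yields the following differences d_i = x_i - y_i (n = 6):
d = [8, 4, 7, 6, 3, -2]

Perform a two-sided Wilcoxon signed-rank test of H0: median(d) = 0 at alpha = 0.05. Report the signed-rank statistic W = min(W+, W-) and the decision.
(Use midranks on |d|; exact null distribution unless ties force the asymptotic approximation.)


Step 1: Drop any zero differences (none here) and take |d_i|.
|d| = [8, 4, 7, 6, 3, 2]
Step 2: Midrank |d_i| (ties get averaged ranks).
ranks: |8|->6, |4|->3, |7|->5, |6|->4, |3|->2, |2|->1
Step 3: Attach original signs; sum ranks with positive sign and with negative sign.
W+ = 6 + 3 + 5 + 4 + 2 = 20
W- = 1 = 1
(Check: W+ + W- = 21 should equal n(n+1)/2 = 21.)
Step 4: Test statistic W = min(W+, W-) = 1.
Step 5: No ties, so the exact null distribution over the 2^6 = 64 sign assignments gives the two-sided p-value = 0.062500.
Step 6: alpha = 0.05. fail to reject H0.

W+ = 20, W- = 1, W = min = 1, p = 0.062500, fail to reject H0.


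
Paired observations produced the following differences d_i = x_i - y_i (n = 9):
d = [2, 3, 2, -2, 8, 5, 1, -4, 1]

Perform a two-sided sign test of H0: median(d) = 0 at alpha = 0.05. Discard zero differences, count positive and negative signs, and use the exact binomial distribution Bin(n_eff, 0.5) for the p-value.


Step 1: Discard zero differences. Original n = 9; n_eff = number of nonzero differences = 9.
Nonzero differences (with sign): +2, +3, +2, -2, +8, +5, +1, -4, +1
Step 2: Count signs: positive = 7, negative = 2.
Step 3: Under H0: P(positive) = 0.5, so the number of positives S ~ Bin(9, 0.5).
Step 4: Two-sided exact p-value = sum of Bin(9,0.5) probabilities at or below the observed probability = 0.179688.
Step 5: alpha = 0.05. fail to reject H0.

n_eff = 9, pos = 7, neg = 2, p = 0.179688, fail to reject H0.


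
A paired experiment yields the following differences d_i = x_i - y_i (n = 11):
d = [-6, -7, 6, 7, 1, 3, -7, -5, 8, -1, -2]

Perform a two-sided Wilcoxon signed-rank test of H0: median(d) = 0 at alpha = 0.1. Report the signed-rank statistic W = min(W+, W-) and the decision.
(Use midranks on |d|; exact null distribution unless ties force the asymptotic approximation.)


Step 1: Drop any zero differences (none here) and take |d_i|.
|d| = [6, 7, 6, 7, 1, 3, 7, 5, 8, 1, 2]
Step 2: Midrank |d_i| (ties get averaged ranks).
ranks: |6|->6.5, |7|->9, |6|->6.5, |7|->9, |1|->1.5, |3|->4, |7|->9, |5|->5, |8|->11, |1|->1.5, |2|->3
Step 3: Attach original signs; sum ranks with positive sign and with negative sign.
W+ = 6.5 + 9 + 1.5 + 4 + 11 = 32
W- = 6.5 + 9 + 9 + 5 + 1.5 + 3 = 34
(Check: W+ + W- = 66 should equal n(n+1)/2 = 66.)
Step 4: Test statistic W = min(W+, W-) = 32.
Step 5: Ties in |d|, so use the tie-corrected normal approximation.
        E[W] = n(n+1)/4 = 11*12/4 = 33.
        Tie groups: |d|=1 (t=2), |d|=6 (t=2), |d|=7 (t=3); sum(t^3 - t) = 36.
        Var[W] = n(n+1)(2n+1)/24 - sum(t^3-t)/48 = 3036/24 - 36/48 = 125.75.
        z = (W - E[W]) / sqrt(Var[W]) = (32 - 33) / 11.2138 = -0.0892.
        Two-sided p = 2*Phi(z) = 0.928942.
Step 6: alpha = 0.1. fail to reject H0.

W+ = 32, W- = 34, W = min = 32, p = 0.928942, fail to reject H0.


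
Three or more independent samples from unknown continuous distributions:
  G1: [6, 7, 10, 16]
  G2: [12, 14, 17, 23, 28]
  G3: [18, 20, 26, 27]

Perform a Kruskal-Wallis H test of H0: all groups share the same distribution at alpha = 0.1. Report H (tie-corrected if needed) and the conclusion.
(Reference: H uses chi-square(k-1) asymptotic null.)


Step 1: Combine all N = 13 observations and assign midranks.
sorted (value, group, rank): (6,G1,1), (7,G1,2), (10,G1,3), (12,G2,4), (14,G2,5), (16,G1,6), (17,G2,7), (18,G3,8), (20,G3,9), (23,G2,10), (26,G3,11), (27,G3,12), (28,G2,13)
Step 2: Sum ranks within each group.
R_1 = 12 (n_1 = 4)
R_2 = 39 (n_2 = 5)
R_3 = 40 (n_3 = 4)
Step 3: H = 12/(N(N+1)) * sum(R_i^2/n_i) - 3(N+1)
     = 12/(13*14) * (12^2/4 + 39^2/5 + 40^2/4) - 3*14
     = 0.065934 * 740.2 - 42
     = 6.804396.
Step 4: No ties, so H is used without correction.
Step 5: Under H0, H ~ chi^2(2); p-value = 0.033300.
Step 6: alpha = 0.1. reject H0.

H = 6.8044, df = 2, p = 0.033300, reject H0.


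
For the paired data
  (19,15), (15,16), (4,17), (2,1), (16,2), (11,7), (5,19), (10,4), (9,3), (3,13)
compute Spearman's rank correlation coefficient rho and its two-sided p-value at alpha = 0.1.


Step 1: Rank x and y separately (midranks; no ties here).
rank(x): 19->10, 15->8, 4->3, 2->1, 16->9, 11->7, 5->4, 10->6, 9->5, 3->2
rank(y): 15->7, 16->8, 17->9, 1->1, 2->2, 7->5, 19->10, 4->4, 3->3, 13->6
Step 2: d_i = R_x(i) - R_y(i); compute d_i^2.
  (10-7)^2=9, (8-8)^2=0, (3-9)^2=36, (1-1)^2=0, (9-2)^2=49, (7-5)^2=4, (4-10)^2=36, (6-4)^2=4, (5-3)^2=4, (2-6)^2=16
sum(d^2) = 158.
Step 3: rho = 1 - 6*158 / (10*(10^2 - 1)) = 1 - 948/990 = 0.042424.
Step 4: Under H0, t = rho * sqrt((n-2)/(1-rho^2)) = 0.1201 ~ t(8).
Step 5: Two-sided p-value from the t-distribution with 8 df = 0.907364.
Step 6: alpha = 0.1. fail to reject H0.

rho = 0.0424, p = 0.907364, fail to reject H0 at alpha = 0.1.


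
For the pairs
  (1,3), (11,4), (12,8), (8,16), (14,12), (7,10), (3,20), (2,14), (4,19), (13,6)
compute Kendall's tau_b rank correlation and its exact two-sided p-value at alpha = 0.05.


Step 1: Enumerate the 45 unordered pairs (i,j) with i<j and classify each by sign(x_j-x_i) * sign(y_j-y_i).
  (1,2):dx=+10,dy=+1->C; (1,3):dx=+11,dy=+5->C; (1,4):dx=+7,dy=+13->C; (1,5):dx=+13,dy=+9->C
  (1,6):dx=+6,dy=+7->C; (1,7):dx=+2,dy=+17->C; (1,8):dx=+1,dy=+11->C; (1,9):dx=+3,dy=+16->C
  (1,10):dx=+12,dy=+3->C; (2,3):dx=+1,dy=+4->C; (2,4):dx=-3,dy=+12->D; (2,5):dx=+3,dy=+8->C
  (2,6):dx=-4,dy=+6->D; (2,7):dx=-8,dy=+16->D; (2,8):dx=-9,dy=+10->D; (2,9):dx=-7,dy=+15->D
  (2,10):dx=+2,dy=+2->C; (3,4):dx=-4,dy=+8->D; (3,5):dx=+2,dy=+4->C; (3,6):dx=-5,dy=+2->D
  (3,7):dx=-9,dy=+12->D; (3,8):dx=-10,dy=+6->D; (3,9):dx=-8,dy=+11->D; (3,10):dx=+1,dy=-2->D
  (4,5):dx=+6,dy=-4->D; (4,6):dx=-1,dy=-6->C; (4,7):dx=-5,dy=+4->D; (4,8):dx=-6,dy=-2->C
  (4,9):dx=-4,dy=+3->D; (4,10):dx=+5,dy=-10->D; (5,6):dx=-7,dy=-2->C; (5,7):dx=-11,dy=+8->D
  (5,8):dx=-12,dy=+2->D; (5,9):dx=-10,dy=+7->D; (5,10):dx=-1,dy=-6->C; (6,7):dx=-4,dy=+10->D
  (6,8):dx=-5,dy=+4->D; (6,9):dx=-3,dy=+9->D; (6,10):dx=+6,dy=-4->D; (7,8):dx=-1,dy=-6->C
  (7,9):dx=+1,dy=-1->D; (7,10):dx=+10,dy=-14->D; (8,9):dx=+2,dy=+5->C; (8,10):dx=+11,dy=-8->D
  (9,10):dx=+9,dy=-13->D
Step 2: C = 19, D = 26, total pairs = 45.
Step 3: tau = (C - D)/(n(n-1)/2) = (19 - 26)/45 = -0.155556.
Step 4: Exact two-sided p-value (enumerate n! = 3628800 permutations of y under H0): p = 0.600654.
Step 5: alpha = 0.05. fail to reject H0.

tau_b = -0.1556 (C=19, D=26), p = 0.600654, fail to reject H0.


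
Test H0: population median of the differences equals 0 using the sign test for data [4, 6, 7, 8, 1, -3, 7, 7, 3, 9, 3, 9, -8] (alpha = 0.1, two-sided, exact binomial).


Step 1: Discard zero differences. Original n = 13; n_eff = number of nonzero differences = 13.
Nonzero differences (with sign): +4, +6, +7, +8, +1, -3, +7, +7, +3, +9, +3, +9, -8
Step 2: Count signs: positive = 11, negative = 2.
Step 3: Under H0: P(positive) = 0.5, so the number of positives S ~ Bin(13, 0.5).
Step 4: Two-sided exact p-value = sum of Bin(13,0.5) probabilities at or below the observed probability = 0.022461.
Step 5: alpha = 0.1. reject H0.

n_eff = 13, pos = 11, neg = 2, p = 0.022461, reject H0.


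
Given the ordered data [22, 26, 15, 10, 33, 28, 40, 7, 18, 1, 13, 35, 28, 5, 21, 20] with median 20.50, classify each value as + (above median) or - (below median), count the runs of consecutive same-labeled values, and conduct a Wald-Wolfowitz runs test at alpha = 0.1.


Step 1: Compute median = 20.50; label A = above, B = below.
Labels in order: AABBAAABBBBAABAB  (n_A = 8, n_B = 8)
Step 2: Count runs R = 8.
Step 3: Under H0 (random ordering), E[R] = 2*n_A*n_B/(n_A+n_B) + 1 = 2*8*8/16 + 1 = 9.0000.
        Var[R] = 2*n_A*n_B*(2*n_A*n_B - n_A - n_B) / ((n_A+n_B)^2 * (n_A+n_B-1)) = 14336/3840 = 3.7333.
        SD[R] = 1.9322.
Step 4: Continuity-corrected z = (R + 0.5 - E[R]) / SD[R] = (8 + 0.5 - 9.0000) / 1.9322 = -0.2588.
Step 5: Two-sided p-value via normal approximation = 2*(1 - Phi(|z|)) = 0.795809.
Step 6: alpha = 0.1. fail to reject H0.

R = 8, z = -0.2588, p = 0.795809, fail to reject H0.


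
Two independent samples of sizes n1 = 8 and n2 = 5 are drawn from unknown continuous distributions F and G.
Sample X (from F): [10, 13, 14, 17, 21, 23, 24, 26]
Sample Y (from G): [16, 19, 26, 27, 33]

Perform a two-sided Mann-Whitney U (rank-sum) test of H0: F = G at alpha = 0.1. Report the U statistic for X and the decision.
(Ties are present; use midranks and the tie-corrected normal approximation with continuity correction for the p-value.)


Step 1: Combine and sort all 13 observations; assign midranks.
sorted (value, group): (10,X), (13,X), (14,X), (16,Y), (17,X), (19,Y), (21,X), (23,X), (24,X), (26,X), (26,Y), (27,Y), (33,Y)
ranks: 10->1, 13->2, 14->3, 16->4, 17->5, 19->6, 21->7, 23->8, 24->9, 26->10.5, 26->10.5, 27->12, 33->13
Step 2: Rank sum for X: R1 = 1 + 2 + 3 + 5 + 7 + 8 + 9 + 10.5 = 45.5.
Step 3: U_X = R1 - n1(n1+1)/2 = 45.5 - 8*9/2 = 45.5 - 36 = 9.5.
       U_Y = n1*n2 - U_X = 40 - 9.5 = 30.5.
Step 4: Ties are present, so use the tie-corrected normal approximation (with continuity correction) for the p-value.
Step 5: p-value = 0.142685; compare to alpha = 0.1. fail to reject H0.

U_X = 9.5, p = 0.142685, fail to reject H0 at alpha = 0.1.


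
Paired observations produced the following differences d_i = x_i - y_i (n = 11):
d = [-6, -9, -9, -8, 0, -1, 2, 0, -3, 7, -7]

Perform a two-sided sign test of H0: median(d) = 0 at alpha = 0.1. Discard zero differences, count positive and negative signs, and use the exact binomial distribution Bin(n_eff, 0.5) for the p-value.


Step 1: Discard zero differences. Original n = 11; n_eff = number of nonzero differences = 9.
Nonzero differences (with sign): -6, -9, -9, -8, -1, +2, -3, +7, -7
Step 2: Count signs: positive = 2, negative = 7.
Step 3: Under H0: P(positive) = 0.5, so the number of positives S ~ Bin(9, 0.5).
Step 4: Two-sided exact p-value = sum of Bin(9,0.5) probabilities at or below the observed probability = 0.179688.
Step 5: alpha = 0.1. fail to reject H0.

n_eff = 9, pos = 2, neg = 7, p = 0.179688, fail to reject H0.


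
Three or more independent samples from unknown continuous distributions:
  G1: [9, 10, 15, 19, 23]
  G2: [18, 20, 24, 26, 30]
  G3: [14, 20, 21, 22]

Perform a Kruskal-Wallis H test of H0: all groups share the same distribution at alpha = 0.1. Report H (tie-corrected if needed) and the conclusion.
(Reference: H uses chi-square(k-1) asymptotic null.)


Step 1: Combine all N = 14 observations and assign midranks.
sorted (value, group, rank): (9,G1,1), (10,G1,2), (14,G3,3), (15,G1,4), (18,G2,5), (19,G1,6), (20,G2,7.5), (20,G3,7.5), (21,G3,9), (22,G3,10), (23,G1,11), (24,G2,12), (26,G2,13), (30,G2,14)
Step 2: Sum ranks within each group.
R_1 = 24 (n_1 = 5)
R_2 = 51.5 (n_2 = 5)
R_3 = 29.5 (n_3 = 4)
Step 3: H = 12/(N(N+1)) * sum(R_i^2/n_i) - 3(N+1)
     = 12/(14*15) * (24^2/5 + 51.5^2/5 + 29.5^2/4) - 3*15
     = 0.057143 * 863.213 - 45
     = 4.326429.
Step 4: Ties present; correction factor C = 1 - 6/(14^3 - 14) = 0.997802. Corrected H = 4.326429 / 0.997802 = 4.335958.
Step 5: Under H0, H ~ chi^2(2); p-value = 0.114409.
Step 6: alpha = 0.1. fail to reject H0.

H = 4.3360, df = 2, p = 0.114409, fail to reject H0.


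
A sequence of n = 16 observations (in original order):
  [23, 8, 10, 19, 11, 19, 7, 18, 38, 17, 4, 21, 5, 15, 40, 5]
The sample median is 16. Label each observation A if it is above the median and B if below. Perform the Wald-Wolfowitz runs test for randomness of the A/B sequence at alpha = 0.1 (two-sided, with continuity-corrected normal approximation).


Step 1: Compute median = 16; label A = above, B = below.
Labels in order: ABBABABAAABABBAB  (n_A = 8, n_B = 8)
Step 2: Count runs R = 12.
Step 3: Under H0 (random ordering), E[R] = 2*n_A*n_B/(n_A+n_B) + 1 = 2*8*8/16 + 1 = 9.0000.
        Var[R] = 2*n_A*n_B*(2*n_A*n_B - n_A - n_B) / ((n_A+n_B)^2 * (n_A+n_B-1)) = 14336/3840 = 3.7333.
        SD[R] = 1.9322.
Step 4: Continuity-corrected z = (R - 0.5 - E[R]) / SD[R] = (12 - 0.5 - 9.0000) / 1.9322 = 1.2939.
Step 5: Two-sided p-value via normal approximation = 2*(1 - Phi(|z|)) = 0.195709.
Step 6: alpha = 0.1. fail to reject H0.

R = 12, z = 1.2939, p = 0.195709, fail to reject H0.


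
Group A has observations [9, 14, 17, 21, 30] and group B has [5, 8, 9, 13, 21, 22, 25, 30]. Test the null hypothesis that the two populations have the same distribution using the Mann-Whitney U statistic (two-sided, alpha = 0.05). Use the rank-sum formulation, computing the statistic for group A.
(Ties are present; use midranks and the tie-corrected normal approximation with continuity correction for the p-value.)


Step 1: Combine and sort all 13 observations; assign midranks.
sorted (value, group): (5,Y), (8,Y), (9,X), (9,Y), (13,Y), (14,X), (17,X), (21,X), (21,Y), (22,Y), (25,Y), (30,X), (30,Y)
ranks: 5->1, 8->2, 9->3.5, 9->3.5, 13->5, 14->6, 17->7, 21->8.5, 21->8.5, 22->10, 25->11, 30->12.5, 30->12.5
Step 2: Rank sum for X: R1 = 3.5 + 6 + 7 + 8.5 + 12.5 = 37.5.
Step 3: U_X = R1 - n1(n1+1)/2 = 37.5 - 5*6/2 = 37.5 - 15 = 22.5.
       U_Y = n1*n2 - U_X = 40 - 22.5 = 17.5.
Step 4: Ties are present, so use the tie-corrected normal approximation (with continuity correction) for the p-value.
Step 5: p-value = 0.768770; compare to alpha = 0.05. fail to reject H0.

U_X = 22.5, p = 0.768770, fail to reject H0 at alpha = 0.05.


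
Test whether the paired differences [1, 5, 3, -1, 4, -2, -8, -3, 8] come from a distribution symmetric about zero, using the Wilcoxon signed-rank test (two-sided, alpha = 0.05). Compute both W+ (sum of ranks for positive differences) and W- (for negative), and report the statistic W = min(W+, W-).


Step 1: Drop any zero differences (none here) and take |d_i|.
|d| = [1, 5, 3, 1, 4, 2, 8, 3, 8]
Step 2: Midrank |d_i| (ties get averaged ranks).
ranks: |1|->1.5, |5|->7, |3|->4.5, |1|->1.5, |4|->6, |2|->3, |8|->8.5, |3|->4.5, |8|->8.5
Step 3: Attach original signs; sum ranks with positive sign and with negative sign.
W+ = 1.5 + 7 + 4.5 + 6 + 8.5 = 27.5
W- = 1.5 + 3 + 8.5 + 4.5 = 17.5
(Check: W+ + W- = 45 should equal n(n+1)/2 = 45.)
Step 4: Test statistic W = min(W+, W-) = 17.5.
Step 5: Ties in |d|, so use the tie-corrected normal approximation.
        E[W] = n(n+1)/4 = 9*10/4 = 22.5.
        Tie groups: |d|=1 (t=2), |d|=3 (t=2), |d|=8 (t=2); sum(t^3 - t) = 18.
        Var[W] = n(n+1)(2n+1)/24 - sum(t^3-t)/48 = 1710/24 - 18/48 = 70.875.
        z = (W - E[W]) / sqrt(Var[W]) = (17.5 - 22.5) / 8.4187 = -0.5939.
        Two-sided p = 2*Phi(z) = 0.552570.
Step 6: alpha = 0.05. fail to reject H0.

W+ = 27.5, W- = 17.5, W = min = 17.5, p = 0.552570, fail to reject H0.


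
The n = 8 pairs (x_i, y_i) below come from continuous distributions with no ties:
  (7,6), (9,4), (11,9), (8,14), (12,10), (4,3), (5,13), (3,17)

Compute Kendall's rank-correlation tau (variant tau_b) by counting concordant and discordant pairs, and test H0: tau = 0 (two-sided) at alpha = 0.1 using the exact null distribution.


Step 1: Enumerate the 28 unordered pairs (i,j) with i<j and classify each by sign(x_j-x_i) * sign(y_j-y_i).
  (1,2):dx=+2,dy=-2->D; (1,3):dx=+4,dy=+3->C; (1,4):dx=+1,dy=+8->C; (1,5):dx=+5,dy=+4->C
  (1,6):dx=-3,dy=-3->C; (1,7):dx=-2,dy=+7->D; (1,8):dx=-4,dy=+11->D; (2,3):dx=+2,dy=+5->C
  (2,4):dx=-1,dy=+10->D; (2,5):dx=+3,dy=+6->C; (2,6):dx=-5,dy=-1->C; (2,7):dx=-4,dy=+9->D
  (2,8):dx=-6,dy=+13->D; (3,4):dx=-3,dy=+5->D; (3,5):dx=+1,dy=+1->C; (3,6):dx=-7,dy=-6->C
  (3,7):dx=-6,dy=+4->D; (3,8):dx=-8,dy=+8->D; (4,5):dx=+4,dy=-4->D; (4,6):dx=-4,dy=-11->C
  (4,7):dx=-3,dy=-1->C; (4,8):dx=-5,dy=+3->D; (5,6):dx=-8,dy=-7->C; (5,7):dx=-7,dy=+3->D
  (5,8):dx=-9,dy=+7->D; (6,7):dx=+1,dy=+10->C; (6,8):dx=-1,dy=+14->D; (7,8):dx=-2,dy=+4->D
Step 2: C = 13, D = 15, total pairs = 28.
Step 3: tau = (C - D)/(n(n-1)/2) = (13 - 15)/28 = -0.071429.
Step 4: Exact two-sided p-value (enumerate n! = 40320 permutations of y under H0): p = 0.904861.
Step 5: alpha = 0.1. fail to reject H0.

tau_b = -0.0714 (C=13, D=15), p = 0.904861, fail to reject H0.


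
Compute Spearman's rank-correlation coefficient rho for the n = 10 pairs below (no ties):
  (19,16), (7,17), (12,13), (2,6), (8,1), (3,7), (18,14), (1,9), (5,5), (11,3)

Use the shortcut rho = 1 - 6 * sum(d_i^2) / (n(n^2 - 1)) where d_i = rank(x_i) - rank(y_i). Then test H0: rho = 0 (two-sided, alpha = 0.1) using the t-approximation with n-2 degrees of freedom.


Step 1: Rank x and y separately (midranks; no ties here).
rank(x): 19->10, 7->5, 12->8, 2->2, 8->6, 3->3, 18->9, 1->1, 5->4, 11->7
rank(y): 16->9, 17->10, 13->7, 6->4, 1->1, 7->5, 14->8, 9->6, 5->3, 3->2
Step 2: d_i = R_x(i) - R_y(i); compute d_i^2.
  (10-9)^2=1, (5-10)^2=25, (8-7)^2=1, (2-4)^2=4, (6-1)^2=25, (3-5)^2=4, (9-8)^2=1, (1-6)^2=25, (4-3)^2=1, (7-2)^2=25
sum(d^2) = 112.
Step 3: rho = 1 - 6*112 / (10*(10^2 - 1)) = 1 - 672/990 = 0.321212.
Step 4: Under H0, t = rho * sqrt((n-2)/(1-rho^2)) = 0.9594 ~ t(8).
Step 5: Two-sided p-value from the t-distribution with 8 df = 0.365468.
Step 6: alpha = 0.1. fail to reject H0.

rho = 0.3212, p = 0.365468, fail to reject H0 at alpha = 0.1.


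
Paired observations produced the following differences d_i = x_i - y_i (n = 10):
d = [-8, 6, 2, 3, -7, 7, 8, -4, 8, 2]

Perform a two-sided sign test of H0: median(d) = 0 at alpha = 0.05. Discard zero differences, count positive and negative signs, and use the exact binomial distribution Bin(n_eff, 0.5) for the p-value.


Step 1: Discard zero differences. Original n = 10; n_eff = number of nonzero differences = 10.
Nonzero differences (with sign): -8, +6, +2, +3, -7, +7, +8, -4, +8, +2
Step 2: Count signs: positive = 7, negative = 3.
Step 3: Under H0: P(positive) = 0.5, so the number of positives S ~ Bin(10, 0.5).
Step 4: Two-sided exact p-value = sum of Bin(10,0.5) probabilities at or below the observed probability = 0.343750.
Step 5: alpha = 0.05. fail to reject H0.

n_eff = 10, pos = 7, neg = 3, p = 0.343750, fail to reject H0.


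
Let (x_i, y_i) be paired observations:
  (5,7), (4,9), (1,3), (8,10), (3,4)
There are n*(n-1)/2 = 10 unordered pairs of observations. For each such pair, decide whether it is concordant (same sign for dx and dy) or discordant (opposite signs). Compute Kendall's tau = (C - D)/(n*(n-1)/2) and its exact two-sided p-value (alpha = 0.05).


Step 1: Enumerate the 10 unordered pairs (i,j) with i<j and classify each by sign(x_j-x_i) * sign(y_j-y_i).
  (1,2):dx=-1,dy=+2->D; (1,3):dx=-4,dy=-4->C; (1,4):dx=+3,dy=+3->C; (1,5):dx=-2,dy=-3->C
  (2,3):dx=-3,dy=-6->C; (2,4):dx=+4,dy=+1->C; (2,5):dx=-1,dy=-5->C; (3,4):dx=+7,dy=+7->C
  (3,5):dx=+2,dy=+1->C; (4,5):dx=-5,dy=-6->C
Step 2: C = 9, D = 1, total pairs = 10.
Step 3: tau = (C - D)/(n(n-1)/2) = (9 - 1)/10 = 0.800000.
Step 4: Exact two-sided p-value (enumerate n! = 120 permutations of y under H0): p = 0.083333.
Step 5: alpha = 0.05. fail to reject H0.

tau_b = 0.8000 (C=9, D=1), p = 0.083333, fail to reject H0.


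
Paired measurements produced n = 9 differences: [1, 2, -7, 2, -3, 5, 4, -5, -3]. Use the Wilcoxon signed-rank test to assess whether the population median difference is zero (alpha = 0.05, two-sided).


Step 1: Drop any zero differences (none here) and take |d_i|.
|d| = [1, 2, 7, 2, 3, 5, 4, 5, 3]
Step 2: Midrank |d_i| (ties get averaged ranks).
ranks: |1|->1, |2|->2.5, |7|->9, |2|->2.5, |3|->4.5, |5|->7.5, |4|->6, |5|->7.5, |3|->4.5
Step 3: Attach original signs; sum ranks with positive sign and with negative sign.
W+ = 1 + 2.5 + 2.5 + 7.5 + 6 = 19.5
W- = 9 + 4.5 + 7.5 + 4.5 = 25.5
(Check: W+ + W- = 45 should equal n(n+1)/2 = 45.)
Step 4: Test statistic W = min(W+, W-) = 19.5.
Step 5: Ties in |d|, so use the tie-corrected normal approximation.
        E[W] = n(n+1)/4 = 9*10/4 = 22.5.
        Tie groups: |d|=2 (t=2), |d|=3 (t=2), |d|=5 (t=2); sum(t^3 - t) = 18.
        Var[W] = n(n+1)(2n+1)/24 - sum(t^3-t)/48 = 1710/24 - 18/48 = 70.875.
        z = (W - E[W]) / sqrt(Var[W]) = (19.5 - 22.5) / 8.4187 = -0.3563.
        Two-sided p = 2*Phi(z) = 0.721580.
Step 6: alpha = 0.05. fail to reject H0.

W+ = 19.5, W- = 25.5, W = min = 19.5, p = 0.721580, fail to reject H0.


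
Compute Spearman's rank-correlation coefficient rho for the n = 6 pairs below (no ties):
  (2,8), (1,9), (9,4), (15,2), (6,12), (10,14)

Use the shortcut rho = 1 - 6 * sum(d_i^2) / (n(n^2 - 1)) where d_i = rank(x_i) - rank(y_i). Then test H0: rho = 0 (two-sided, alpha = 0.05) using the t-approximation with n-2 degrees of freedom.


Step 1: Rank x and y separately (midranks; no ties here).
rank(x): 2->2, 1->1, 9->4, 15->6, 6->3, 10->5
rank(y): 8->3, 9->4, 4->2, 2->1, 12->5, 14->6
Step 2: d_i = R_x(i) - R_y(i); compute d_i^2.
  (2-3)^2=1, (1-4)^2=9, (4-2)^2=4, (6-1)^2=25, (3-5)^2=4, (5-6)^2=1
sum(d^2) = 44.
Step 3: rho = 1 - 6*44 / (6*(6^2 - 1)) = 1 - 264/210 = -0.257143.
Step 4: Under H0, t = rho * sqrt((n-2)/(1-rho^2)) = -0.5322 ~ t(4).
Step 5: Two-sided p-value from the t-distribution with 4 df = 0.622787.
Step 6: alpha = 0.05. fail to reject H0.

rho = -0.2571, p = 0.622787, fail to reject H0 at alpha = 0.05.


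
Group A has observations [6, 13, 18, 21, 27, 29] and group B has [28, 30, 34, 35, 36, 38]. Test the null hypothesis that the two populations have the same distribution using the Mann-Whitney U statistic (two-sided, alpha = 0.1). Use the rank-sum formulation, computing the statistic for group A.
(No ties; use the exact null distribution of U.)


Step 1: Combine and sort all 12 observations; assign midranks.
sorted (value, group): (6,X), (13,X), (18,X), (21,X), (27,X), (28,Y), (29,X), (30,Y), (34,Y), (35,Y), (36,Y), (38,Y)
ranks: 6->1, 13->2, 18->3, 21->4, 27->5, 28->6, 29->7, 30->8, 34->9, 35->10, 36->11, 38->12
Step 2: Rank sum for X: R1 = 1 + 2 + 3 + 4 + 5 + 7 = 22.
Step 3: U_X = R1 - n1(n1+1)/2 = 22 - 6*7/2 = 22 - 21 = 1.
       U_Y = n1*n2 - U_X = 36 - 1 = 35.
Step 4: No ties, so the exact null distribution of U (based on enumerating the C(12,6) = 924 equally likely rank assignments) gives the two-sided p-value.
Step 5: p-value = 0.004329; compare to alpha = 0.1. reject H0.

U_X = 1, p = 0.004329, reject H0 at alpha = 0.1.


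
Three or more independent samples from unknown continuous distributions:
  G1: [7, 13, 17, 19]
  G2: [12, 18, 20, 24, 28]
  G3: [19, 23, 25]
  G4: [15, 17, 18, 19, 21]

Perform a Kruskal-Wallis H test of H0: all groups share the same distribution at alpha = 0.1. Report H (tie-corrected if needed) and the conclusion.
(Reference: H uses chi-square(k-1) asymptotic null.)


Step 1: Combine all N = 17 observations and assign midranks.
sorted (value, group, rank): (7,G1,1), (12,G2,2), (13,G1,3), (15,G4,4), (17,G1,5.5), (17,G4,5.5), (18,G2,7.5), (18,G4,7.5), (19,G1,10), (19,G3,10), (19,G4,10), (20,G2,12), (21,G4,13), (23,G3,14), (24,G2,15), (25,G3,16), (28,G2,17)
Step 2: Sum ranks within each group.
R_1 = 19.5 (n_1 = 4)
R_2 = 53.5 (n_2 = 5)
R_3 = 40 (n_3 = 3)
R_4 = 40 (n_4 = 5)
Step 3: H = 12/(N(N+1)) * sum(R_i^2/n_i) - 3(N+1)
     = 12/(17*18) * (19.5^2/4 + 53.5^2/5 + 40^2/3 + 40^2/5) - 3*18
     = 0.039216 * 1520.85 - 54
     = 5.641013.
Step 4: Ties present; correction factor C = 1 - 36/(17^3 - 17) = 0.992647. Corrected H = 5.641013 / 0.992647 = 5.682798.
Step 5: Under H0, H ~ chi^2(3); p-value = 0.128105.
Step 6: alpha = 0.1. fail to reject H0.

H = 5.6828, df = 3, p = 0.128105, fail to reject H0.


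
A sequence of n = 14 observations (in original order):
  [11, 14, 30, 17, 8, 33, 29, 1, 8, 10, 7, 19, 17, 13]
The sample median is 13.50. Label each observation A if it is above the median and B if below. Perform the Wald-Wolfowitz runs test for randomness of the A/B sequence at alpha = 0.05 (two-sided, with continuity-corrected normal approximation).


Step 1: Compute median = 13.50; label A = above, B = below.
Labels in order: BAAABAABBBBAAB  (n_A = 7, n_B = 7)
Step 2: Count runs R = 7.
Step 3: Under H0 (random ordering), E[R] = 2*n_A*n_B/(n_A+n_B) + 1 = 2*7*7/14 + 1 = 8.0000.
        Var[R] = 2*n_A*n_B*(2*n_A*n_B - n_A - n_B) / ((n_A+n_B)^2 * (n_A+n_B-1)) = 8232/2548 = 3.2308.
        SD[R] = 1.7974.
Step 4: Continuity-corrected z = (R + 0.5 - E[R]) / SD[R] = (7 + 0.5 - 8.0000) / 1.7974 = -0.2782.
Step 5: Two-sided p-value via normal approximation = 2*(1 - Phi(|z|)) = 0.780879.
Step 6: alpha = 0.05. fail to reject H0.

R = 7, z = -0.2782, p = 0.780879, fail to reject H0.


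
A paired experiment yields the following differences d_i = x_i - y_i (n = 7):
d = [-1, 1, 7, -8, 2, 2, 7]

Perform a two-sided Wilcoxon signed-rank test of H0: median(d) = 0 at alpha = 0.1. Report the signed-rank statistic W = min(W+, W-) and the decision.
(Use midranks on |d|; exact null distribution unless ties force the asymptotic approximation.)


Step 1: Drop any zero differences (none here) and take |d_i|.
|d| = [1, 1, 7, 8, 2, 2, 7]
Step 2: Midrank |d_i| (ties get averaged ranks).
ranks: |1|->1.5, |1|->1.5, |7|->5.5, |8|->7, |2|->3.5, |2|->3.5, |7|->5.5
Step 3: Attach original signs; sum ranks with positive sign and with negative sign.
W+ = 1.5 + 5.5 + 3.5 + 3.5 + 5.5 = 19.5
W- = 1.5 + 7 = 8.5
(Check: W+ + W- = 28 should equal n(n+1)/2 = 28.)
Step 4: Test statistic W = min(W+, W-) = 8.5.
Step 5: Ties in |d|, so use the tie-corrected normal approximation.
        E[W] = n(n+1)/4 = 7*8/4 = 14.
        Tie groups: |d|=1 (t=2), |d|=2 (t=2), |d|=7 (t=2); sum(t^3 - t) = 18.
        Var[W] = n(n+1)(2n+1)/24 - sum(t^3-t)/48 = 840/24 - 18/48 = 34.625.
        z = (W - E[W]) / sqrt(Var[W]) = (8.5 - 14) / 5.8843 = -0.9347.
        Two-sided p = 2*Phi(z) = 0.349948.
Step 6: alpha = 0.1. fail to reject H0.

W+ = 19.5, W- = 8.5, W = min = 8.5, p = 0.349948, fail to reject H0.


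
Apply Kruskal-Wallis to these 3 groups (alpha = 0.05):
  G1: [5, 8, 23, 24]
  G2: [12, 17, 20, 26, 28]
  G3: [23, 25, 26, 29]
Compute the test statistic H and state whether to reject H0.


Step 1: Combine all N = 13 observations and assign midranks.
sorted (value, group, rank): (5,G1,1), (8,G1,2), (12,G2,3), (17,G2,4), (20,G2,5), (23,G1,6.5), (23,G3,6.5), (24,G1,8), (25,G3,9), (26,G2,10.5), (26,G3,10.5), (28,G2,12), (29,G3,13)
Step 2: Sum ranks within each group.
R_1 = 17.5 (n_1 = 4)
R_2 = 34.5 (n_2 = 5)
R_3 = 39 (n_3 = 4)
Step 3: H = 12/(N(N+1)) * sum(R_i^2/n_i) - 3(N+1)
     = 12/(13*14) * (17.5^2/4 + 34.5^2/5 + 39^2/4) - 3*14
     = 0.065934 * 694.862 - 42
     = 3.815110.
Step 4: Ties present; correction factor C = 1 - 12/(13^3 - 13) = 0.994505. Corrected H = 3.815110 / 0.994505 = 3.836188.
Step 5: Under H0, H ~ chi^2(2); p-value = 0.146887.
Step 6: alpha = 0.05. fail to reject H0.

H = 3.8362, df = 2, p = 0.146887, fail to reject H0.


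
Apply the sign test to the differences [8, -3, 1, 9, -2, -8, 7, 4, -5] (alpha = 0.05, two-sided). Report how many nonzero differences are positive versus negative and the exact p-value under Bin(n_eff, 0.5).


Step 1: Discard zero differences. Original n = 9; n_eff = number of nonzero differences = 9.
Nonzero differences (with sign): +8, -3, +1, +9, -2, -8, +7, +4, -5
Step 2: Count signs: positive = 5, negative = 4.
Step 3: Under H0: P(positive) = 0.5, so the number of positives S ~ Bin(9, 0.5).
Step 4: Two-sided exact p-value = sum of Bin(9,0.5) probabilities at or below the observed probability = 1.000000.
Step 5: alpha = 0.05. fail to reject H0.

n_eff = 9, pos = 5, neg = 4, p = 1.000000, fail to reject H0.


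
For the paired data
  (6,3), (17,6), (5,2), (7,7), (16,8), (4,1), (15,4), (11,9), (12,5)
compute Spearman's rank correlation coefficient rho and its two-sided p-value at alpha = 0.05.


Step 1: Rank x and y separately (midranks; no ties here).
rank(x): 6->3, 17->9, 5->2, 7->4, 16->8, 4->1, 15->7, 11->5, 12->6
rank(y): 3->3, 6->6, 2->2, 7->7, 8->8, 1->1, 4->4, 9->9, 5->5
Step 2: d_i = R_x(i) - R_y(i); compute d_i^2.
  (3-3)^2=0, (9-6)^2=9, (2-2)^2=0, (4-7)^2=9, (8-8)^2=0, (1-1)^2=0, (7-4)^2=9, (5-9)^2=16, (6-5)^2=1
sum(d^2) = 44.
Step 3: rho = 1 - 6*44 / (9*(9^2 - 1)) = 1 - 264/720 = 0.633333.
Step 4: Under H0, t = rho * sqrt((n-2)/(1-rho^2)) = 2.1653 ~ t(7).
Step 5: Two-sided p-value from the t-distribution with 7 df = 0.067086.
Step 6: alpha = 0.05. fail to reject H0.

rho = 0.6333, p = 0.067086, fail to reject H0 at alpha = 0.05.


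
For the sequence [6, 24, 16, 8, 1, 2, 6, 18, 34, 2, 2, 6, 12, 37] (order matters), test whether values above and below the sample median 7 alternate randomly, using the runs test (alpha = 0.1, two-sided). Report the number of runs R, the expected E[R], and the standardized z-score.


Step 1: Compute median = 7; label A = above, B = below.
Labels in order: BAAABBBAABBBAA  (n_A = 7, n_B = 7)
Step 2: Count runs R = 6.
Step 3: Under H0 (random ordering), E[R] = 2*n_A*n_B/(n_A+n_B) + 1 = 2*7*7/14 + 1 = 8.0000.
        Var[R] = 2*n_A*n_B*(2*n_A*n_B - n_A - n_B) / ((n_A+n_B)^2 * (n_A+n_B-1)) = 8232/2548 = 3.2308.
        SD[R] = 1.7974.
Step 4: Continuity-corrected z = (R + 0.5 - E[R]) / SD[R] = (6 + 0.5 - 8.0000) / 1.7974 = -0.8345.
Step 5: Two-sided p-value via normal approximation = 2*(1 - Phi(|z|)) = 0.403986.
Step 6: alpha = 0.1. fail to reject H0.

R = 6, z = -0.8345, p = 0.403986, fail to reject H0.


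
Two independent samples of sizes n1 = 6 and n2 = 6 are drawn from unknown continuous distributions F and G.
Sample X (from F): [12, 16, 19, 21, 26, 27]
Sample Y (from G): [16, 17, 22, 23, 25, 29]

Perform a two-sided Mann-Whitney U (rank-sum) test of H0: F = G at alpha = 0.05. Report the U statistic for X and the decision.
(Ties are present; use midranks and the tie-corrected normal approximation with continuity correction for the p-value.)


Step 1: Combine and sort all 12 observations; assign midranks.
sorted (value, group): (12,X), (16,X), (16,Y), (17,Y), (19,X), (21,X), (22,Y), (23,Y), (25,Y), (26,X), (27,X), (29,Y)
ranks: 12->1, 16->2.5, 16->2.5, 17->4, 19->5, 21->6, 22->7, 23->8, 25->9, 26->10, 27->11, 29->12
Step 2: Rank sum for X: R1 = 1 + 2.5 + 5 + 6 + 10 + 11 = 35.5.
Step 3: U_X = R1 - n1(n1+1)/2 = 35.5 - 6*7/2 = 35.5 - 21 = 14.5.
       U_Y = n1*n2 - U_X = 36 - 14.5 = 21.5.
Step 4: Ties are present, so use the tie-corrected normal approximation (with continuity correction) for the p-value.
Step 5: p-value = 0.630356; compare to alpha = 0.05. fail to reject H0.

U_X = 14.5, p = 0.630356, fail to reject H0 at alpha = 0.05.


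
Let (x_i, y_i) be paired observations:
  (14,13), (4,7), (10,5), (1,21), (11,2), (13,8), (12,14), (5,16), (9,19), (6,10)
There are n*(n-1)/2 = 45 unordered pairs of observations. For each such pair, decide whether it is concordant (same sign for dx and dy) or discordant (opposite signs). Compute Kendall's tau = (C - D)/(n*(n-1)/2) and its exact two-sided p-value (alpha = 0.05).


Step 1: Enumerate the 45 unordered pairs (i,j) with i<j and classify each by sign(x_j-x_i) * sign(y_j-y_i).
  (1,2):dx=-10,dy=-6->C; (1,3):dx=-4,dy=-8->C; (1,4):dx=-13,dy=+8->D; (1,5):dx=-3,dy=-11->C
  (1,6):dx=-1,dy=-5->C; (1,7):dx=-2,dy=+1->D; (1,8):dx=-9,dy=+3->D; (1,9):dx=-5,dy=+6->D
  (1,10):dx=-8,dy=-3->C; (2,3):dx=+6,dy=-2->D; (2,4):dx=-3,dy=+14->D; (2,5):dx=+7,dy=-5->D
  (2,6):dx=+9,dy=+1->C; (2,7):dx=+8,dy=+7->C; (2,8):dx=+1,dy=+9->C; (2,9):dx=+5,dy=+12->C
  (2,10):dx=+2,dy=+3->C; (3,4):dx=-9,dy=+16->D; (3,5):dx=+1,dy=-3->D; (3,6):dx=+3,dy=+3->C
  (3,7):dx=+2,dy=+9->C; (3,8):dx=-5,dy=+11->D; (3,9):dx=-1,dy=+14->D; (3,10):dx=-4,dy=+5->D
  (4,5):dx=+10,dy=-19->D; (4,6):dx=+12,dy=-13->D; (4,7):dx=+11,dy=-7->D; (4,8):dx=+4,dy=-5->D
  (4,9):dx=+8,dy=-2->D; (4,10):dx=+5,dy=-11->D; (5,6):dx=+2,dy=+6->C; (5,7):dx=+1,dy=+12->C
  (5,8):dx=-6,dy=+14->D; (5,9):dx=-2,dy=+17->D; (5,10):dx=-5,dy=+8->D; (6,7):dx=-1,dy=+6->D
  (6,8):dx=-8,dy=+8->D; (6,9):dx=-4,dy=+11->D; (6,10):dx=-7,dy=+2->D; (7,8):dx=-7,dy=+2->D
  (7,9):dx=-3,dy=+5->D; (7,10):dx=-6,dy=-4->C; (8,9):dx=+4,dy=+3->C; (8,10):dx=+1,dy=-6->D
  (9,10):dx=-3,dy=-9->C
Step 2: C = 17, D = 28, total pairs = 45.
Step 3: tau = (C - D)/(n(n-1)/2) = (17 - 28)/45 = -0.244444.
Step 4: Exact two-sided p-value (enumerate n! = 3628800 permutations of y under H0): p = 0.380720.
Step 5: alpha = 0.05. fail to reject H0.

tau_b = -0.2444 (C=17, D=28), p = 0.380720, fail to reject H0.


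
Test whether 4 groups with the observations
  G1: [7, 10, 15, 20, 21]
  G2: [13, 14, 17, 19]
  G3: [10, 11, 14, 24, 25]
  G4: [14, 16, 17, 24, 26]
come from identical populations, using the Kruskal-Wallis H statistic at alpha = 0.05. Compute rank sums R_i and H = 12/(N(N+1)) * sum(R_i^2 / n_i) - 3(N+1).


Step 1: Combine all N = 19 observations and assign midranks.
sorted (value, group, rank): (7,G1,1), (10,G1,2.5), (10,G3,2.5), (11,G3,4), (13,G2,5), (14,G2,7), (14,G3,7), (14,G4,7), (15,G1,9), (16,G4,10), (17,G2,11.5), (17,G4,11.5), (19,G2,13), (20,G1,14), (21,G1,15), (24,G3,16.5), (24,G4,16.5), (25,G3,18), (26,G4,19)
Step 2: Sum ranks within each group.
R_1 = 41.5 (n_1 = 5)
R_2 = 36.5 (n_2 = 4)
R_3 = 48 (n_3 = 5)
R_4 = 64 (n_4 = 5)
Step 3: H = 12/(N(N+1)) * sum(R_i^2/n_i) - 3(N+1)
     = 12/(19*20) * (41.5^2/5 + 36.5^2/4 + 48^2/5 + 64^2/5) - 3*20
     = 0.031579 * 1957.51 - 60
     = 1.816184.
Step 4: Ties present; correction factor C = 1 - 42/(19^3 - 19) = 0.993860. Corrected H = 1.816184 / 0.993860 = 1.827405.
Step 5: Under H0, H ~ chi^2(3); p-value = 0.608990.
Step 6: alpha = 0.05. fail to reject H0.

H = 1.8274, df = 3, p = 0.608990, fail to reject H0.


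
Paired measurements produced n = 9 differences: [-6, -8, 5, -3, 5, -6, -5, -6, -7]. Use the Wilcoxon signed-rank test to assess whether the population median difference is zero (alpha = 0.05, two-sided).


Step 1: Drop any zero differences (none here) and take |d_i|.
|d| = [6, 8, 5, 3, 5, 6, 5, 6, 7]
Step 2: Midrank |d_i| (ties get averaged ranks).
ranks: |6|->6, |8|->9, |5|->3, |3|->1, |5|->3, |6|->6, |5|->3, |6|->6, |7|->8
Step 3: Attach original signs; sum ranks with positive sign and with negative sign.
W+ = 3 + 3 = 6
W- = 6 + 9 + 1 + 6 + 3 + 6 + 8 = 39
(Check: W+ + W- = 45 should equal n(n+1)/2 = 45.)
Step 4: Test statistic W = min(W+, W-) = 6.
Step 5: Ties in |d|, so use the tie-corrected normal approximation.
        E[W] = n(n+1)/4 = 9*10/4 = 22.5.
        Tie groups: |d|=5 (t=3), |d|=6 (t=3); sum(t^3 - t) = 48.
        Var[W] = n(n+1)(2n+1)/24 - sum(t^3-t)/48 = 1710/24 - 48/48 = 70.25.
        z = (W - E[W]) / sqrt(Var[W]) = (6 - 22.5) / 8.3815 = -1.9686.
        Two-sided p = 2*Phi(z) = 0.048997.
Step 6: alpha = 0.05. reject H0.

W+ = 6, W- = 39, W = min = 6, p = 0.048997, reject H0.


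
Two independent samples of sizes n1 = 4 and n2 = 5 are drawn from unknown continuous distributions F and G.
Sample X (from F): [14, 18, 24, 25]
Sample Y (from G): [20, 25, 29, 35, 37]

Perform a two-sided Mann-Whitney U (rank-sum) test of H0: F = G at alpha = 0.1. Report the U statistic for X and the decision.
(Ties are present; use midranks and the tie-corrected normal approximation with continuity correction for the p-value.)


Step 1: Combine and sort all 9 observations; assign midranks.
sorted (value, group): (14,X), (18,X), (20,Y), (24,X), (25,X), (25,Y), (29,Y), (35,Y), (37,Y)
ranks: 14->1, 18->2, 20->3, 24->4, 25->5.5, 25->5.5, 29->7, 35->8, 37->9
Step 2: Rank sum for X: R1 = 1 + 2 + 4 + 5.5 = 12.5.
Step 3: U_X = R1 - n1(n1+1)/2 = 12.5 - 4*5/2 = 12.5 - 10 = 2.5.
       U_Y = n1*n2 - U_X = 20 - 2.5 = 17.5.
Step 4: Ties are present, so use the tie-corrected normal approximation (with continuity correction) for the p-value.
Step 5: p-value = 0.085100; compare to alpha = 0.1. reject H0.

U_X = 2.5, p = 0.085100, reject H0 at alpha = 0.1.


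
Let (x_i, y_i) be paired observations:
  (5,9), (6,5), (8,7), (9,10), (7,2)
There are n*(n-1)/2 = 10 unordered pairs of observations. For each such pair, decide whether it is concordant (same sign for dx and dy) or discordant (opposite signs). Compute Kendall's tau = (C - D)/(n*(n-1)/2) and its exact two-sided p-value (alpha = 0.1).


Step 1: Enumerate the 10 unordered pairs (i,j) with i<j and classify each by sign(x_j-x_i) * sign(y_j-y_i).
  (1,2):dx=+1,dy=-4->D; (1,3):dx=+3,dy=-2->D; (1,4):dx=+4,dy=+1->C; (1,5):dx=+2,dy=-7->D
  (2,3):dx=+2,dy=+2->C; (2,4):dx=+3,dy=+5->C; (2,5):dx=+1,dy=-3->D; (3,4):dx=+1,dy=+3->C
  (3,5):dx=-1,dy=-5->C; (4,5):dx=-2,dy=-8->C
Step 2: C = 6, D = 4, total pairs = 10.
Step 3: tau = (C - D)/(n(n-1)/2) = (6 - 4)/10 = 0.200000.
Step 4: Exact two-sided p-value (enumerate n! = 120 permutations of y under H0): p = 0.816667.
Step 5: alpha = 0.1. fail to reject H0.

tau_b = 0.2000 (C=6, D=4), p = 0.816667, fail to reject H0.
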